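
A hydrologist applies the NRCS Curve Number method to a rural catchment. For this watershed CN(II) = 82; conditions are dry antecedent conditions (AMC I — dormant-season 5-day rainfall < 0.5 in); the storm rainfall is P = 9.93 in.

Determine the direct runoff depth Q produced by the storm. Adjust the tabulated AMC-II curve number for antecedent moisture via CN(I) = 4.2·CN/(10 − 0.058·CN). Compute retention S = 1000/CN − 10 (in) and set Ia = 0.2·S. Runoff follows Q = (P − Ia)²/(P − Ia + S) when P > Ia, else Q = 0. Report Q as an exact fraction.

Adjust CN=82 to AMC I: 4.2·82/(10 − 0.058·82) → (1722/5) ÷ (1311/250) = 28700/437 ≈ 65.675
S = 1000/(28700/437) − 10 = 1500/287 in ≈ 5.226 in
Ia = 0.2S: 0.2·5.226 = 1.045 in (exactly 300/287)
Excess rainfall: 9.930 − 1.045 = 8.885 in; P > Ia so Q > 0
Q: (254991/28700)² ÷ (404991/28700) = 7224490009/1291471300 in (≈ 5.594 in)

Q = 7224490009/1291471300 in ≈ 5.594 in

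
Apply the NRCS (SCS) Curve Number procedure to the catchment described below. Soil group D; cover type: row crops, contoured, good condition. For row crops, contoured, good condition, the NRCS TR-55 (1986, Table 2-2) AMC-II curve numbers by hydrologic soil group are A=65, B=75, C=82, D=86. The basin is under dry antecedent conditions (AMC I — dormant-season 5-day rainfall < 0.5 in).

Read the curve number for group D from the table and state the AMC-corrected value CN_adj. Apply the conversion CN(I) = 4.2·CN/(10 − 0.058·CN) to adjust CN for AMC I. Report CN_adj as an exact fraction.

NRCS table: row crops, contoured, good condition, soil group D → CN(II) = 86
Adjust CN=86 to AMC I: 4.2·86/(10 − 0.058·86) → (1806/5) ÷ (1253/250) = 12900/179 ≈ 72.067

CN_adj = 12900/179 ≈ 72.067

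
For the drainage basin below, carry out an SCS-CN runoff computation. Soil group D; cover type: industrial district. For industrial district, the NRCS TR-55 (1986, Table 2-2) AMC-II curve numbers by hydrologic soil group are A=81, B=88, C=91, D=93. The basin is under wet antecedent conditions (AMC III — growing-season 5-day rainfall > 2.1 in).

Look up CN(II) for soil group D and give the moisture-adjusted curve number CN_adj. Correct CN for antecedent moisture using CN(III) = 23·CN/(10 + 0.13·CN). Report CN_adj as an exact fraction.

CN_adj = 213900/2209 ≈ 96.831

NRCS table: industrial district, soil group D → CN(II) = 93
CN(III) from CN(II)=93: (23·93)/(10 + 0.13·93) = 213900/2209 ≈ 96.831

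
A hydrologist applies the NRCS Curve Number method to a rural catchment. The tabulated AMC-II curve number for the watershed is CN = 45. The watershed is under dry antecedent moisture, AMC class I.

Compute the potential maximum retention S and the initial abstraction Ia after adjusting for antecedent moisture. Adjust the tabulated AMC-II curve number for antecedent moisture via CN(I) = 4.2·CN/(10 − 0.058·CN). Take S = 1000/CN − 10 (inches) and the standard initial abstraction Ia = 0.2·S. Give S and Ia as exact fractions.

Adjust CN=45 to AMC I: 4.2·45/(10 − 0.058·45) → 189 ÷ (739/100) = 18900/739 ≈ 25.575
S = 1000/(18900/739) − 10 = 5500/189 in ≈ 29.101 in
Initial abstraction Ia = S/5 = (5500/189)/5 = 1100/189 ≈ 5.820 in

S = 5500/189 in ≈ 29.101 in; Ia = 1100/189 in ≈ 5.820 in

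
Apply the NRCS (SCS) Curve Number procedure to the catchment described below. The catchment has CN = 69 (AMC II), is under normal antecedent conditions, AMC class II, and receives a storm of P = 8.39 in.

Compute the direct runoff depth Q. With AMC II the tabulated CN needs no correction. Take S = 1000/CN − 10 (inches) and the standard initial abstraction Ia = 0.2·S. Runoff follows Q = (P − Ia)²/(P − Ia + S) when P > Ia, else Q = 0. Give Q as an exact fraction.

Average conditions: CN = 69 (no AMC adjustment).
Retention S: 1000/CN − 10 with CN=69.000 → S = 310/69 ≈ 4.493 in
Initial abstraction Ia = S/5 = (310/69)/5 = 62/69 ≈ 0.899 in
Excess rainfall: 8.390 − 0.899 = 7.491 in; P > Ia so Q > 0
Q: (51691/6900)² ÷ (82691/6900) = 2671959481/570567900 in (≈ 4.683 in)

Q = 2671959481/570567900 in ≈ 4.683 in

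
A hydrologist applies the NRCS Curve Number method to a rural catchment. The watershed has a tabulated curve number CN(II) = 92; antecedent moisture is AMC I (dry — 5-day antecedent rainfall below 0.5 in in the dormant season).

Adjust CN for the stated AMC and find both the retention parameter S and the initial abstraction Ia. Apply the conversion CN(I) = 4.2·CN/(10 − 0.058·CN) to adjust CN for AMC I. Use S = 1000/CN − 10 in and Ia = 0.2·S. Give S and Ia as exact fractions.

CN(I) from CN(II)=92: (4.2·92)/(10 − 0.058·92) = 48300/583 ≈ 82.847
S = 1000/(48300/583) − 10 = 1000/483 in ≈ 2.070 in
Ia = 0.2·(1000/483) = 200/483 in ≈ 0.414 in

S = 1000/483 in ≈ 2.070 in; Ia = 200/483 in ≈ 0.414 in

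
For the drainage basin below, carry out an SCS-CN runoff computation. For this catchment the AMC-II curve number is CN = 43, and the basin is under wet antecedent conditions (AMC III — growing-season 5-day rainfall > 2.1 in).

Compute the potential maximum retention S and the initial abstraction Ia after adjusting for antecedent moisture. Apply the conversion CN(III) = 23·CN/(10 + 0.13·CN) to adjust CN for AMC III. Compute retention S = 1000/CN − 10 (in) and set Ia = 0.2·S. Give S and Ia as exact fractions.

Adjust CN=43 to AMC III: 23·43/(10 + 0.13·43) → 989 ÷ (1559/100) = 98900/1559 ≈ 63.438
S = 1000/(98900/1559) − 10 = 5700/989 in ≈ 5.763 in
Initial abstraction Ia = S/5 = (5700/989)/5 = 1140/989 ≈ 1.153 in

S = 5700/989 in ≈ 5.763 in; Ia = 1140/989 in ≈ 1.153 in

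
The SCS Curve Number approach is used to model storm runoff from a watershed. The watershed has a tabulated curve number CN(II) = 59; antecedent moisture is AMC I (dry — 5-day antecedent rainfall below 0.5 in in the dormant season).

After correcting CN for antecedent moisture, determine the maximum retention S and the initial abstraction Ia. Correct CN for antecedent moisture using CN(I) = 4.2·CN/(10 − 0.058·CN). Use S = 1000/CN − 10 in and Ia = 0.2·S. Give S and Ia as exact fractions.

S = 20500/1239 in ≈ 16.546 in; Ia = 4100/1239 in ≈ 3.309 in

CN(I) from CN(II)=59: (4.2·59)/(10 − 0.058·59) = 123900/3289 ≈ 37.671
Max retention: S = 1000/(123900/3289) − 10 = 20500/1239 in (≈ 16.546 in)
Ia = 0.2S: 0.2·16.546 = 3.309 in (exactly 4100/1239)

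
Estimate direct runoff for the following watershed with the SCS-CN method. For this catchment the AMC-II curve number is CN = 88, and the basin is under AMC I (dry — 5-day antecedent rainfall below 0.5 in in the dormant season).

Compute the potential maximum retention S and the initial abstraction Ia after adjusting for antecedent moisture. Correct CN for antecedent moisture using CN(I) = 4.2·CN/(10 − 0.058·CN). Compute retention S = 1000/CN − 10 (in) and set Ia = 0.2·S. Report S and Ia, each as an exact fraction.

S = 250/77 in ≈ 3.247 in; Ia = 50/77 in ≈ 0.649 in

Dry (AMC I): CN(I) = 4.2·88/(10 − 0.058·88) = (1848/5)/(612/125) = 3850/51 ≈ 75.490
S = 1000/(3850/51) − 10 = 250/77 in ≈ 3.247 in
Ia = 0.2S: 0.2·3.247 = 0.649 in (exactly 50/77)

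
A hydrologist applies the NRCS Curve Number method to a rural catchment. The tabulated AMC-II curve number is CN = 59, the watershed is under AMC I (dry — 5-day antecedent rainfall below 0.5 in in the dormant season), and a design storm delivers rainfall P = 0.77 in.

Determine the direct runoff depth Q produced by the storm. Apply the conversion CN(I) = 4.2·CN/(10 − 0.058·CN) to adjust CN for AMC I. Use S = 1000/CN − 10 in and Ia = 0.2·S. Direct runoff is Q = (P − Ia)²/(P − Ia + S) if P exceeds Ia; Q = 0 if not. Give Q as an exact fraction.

CN(I) from CN(II)=59: (4.2·59)/(10 − 0.058·59) = 123900/3289 ≈ 37.671
Max retention: S = 1000/(123900/3289) − 10 = 20500/1239 in (≈ 16.546 in)
Ia = 0.2S: 0.2·16.546 = 3.309 in (exactly 4100/1239)
P = 0.770 ≤ Ia = 3.309 in: entire storm abstracted, Q = 0.

Q = 0 in ≈ 0.000 in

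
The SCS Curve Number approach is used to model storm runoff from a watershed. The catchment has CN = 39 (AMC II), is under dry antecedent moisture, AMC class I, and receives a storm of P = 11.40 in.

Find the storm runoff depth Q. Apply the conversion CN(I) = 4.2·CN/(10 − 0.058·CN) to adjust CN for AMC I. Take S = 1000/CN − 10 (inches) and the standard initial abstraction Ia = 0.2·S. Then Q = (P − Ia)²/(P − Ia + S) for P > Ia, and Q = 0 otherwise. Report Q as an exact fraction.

Q = 261889489/690756885 in ≈ 0.379 in

Dry (AMC I): CN(I) = 4.2·39/(10 − 0.058·39) = (819/5)/(3869/500) = 81900/3869 ≈ 21.168
Max retention: S = 1000/(81900/3869) − 10 = 30500/819 in (≈ 37.241 in)
Initial abstraction Ia = S/5 = (30500/819)/5 = 6100/819 ≈ 7.448 in
Since P=11.400 > Ia=7.448: effective rainfall P−Ia = 16183/4095 in
Q: (16183/4095)² ÷ (168683/4095) = 261889489/690756885 in (≈ 0.379 in)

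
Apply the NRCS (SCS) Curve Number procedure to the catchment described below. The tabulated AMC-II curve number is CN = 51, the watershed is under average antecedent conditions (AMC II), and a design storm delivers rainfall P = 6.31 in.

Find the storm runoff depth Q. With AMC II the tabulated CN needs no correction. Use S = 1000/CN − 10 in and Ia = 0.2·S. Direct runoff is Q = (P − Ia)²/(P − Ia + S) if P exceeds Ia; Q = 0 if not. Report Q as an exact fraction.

Q = 500909161/364043100 in ≈ 1.376 in

AMC II — tabulated CN = 51 applies directly.
Retention S: 1000/CN − 10 with CN=51.000 → S = 490/51 ≈ 9.608 in
Ia = 0.2·(490/51) = 98/51 in ≈ 1.922 in
Since P=6.310 > Ia=1.922: effective rainfall P−Ia = 22381/5100 in
Q = (22381/5100)²/((22381/5100) + 490/51) = (500909161/26010000)/(71381/5100) = 500909161/364043100 in ≈ 1.376 in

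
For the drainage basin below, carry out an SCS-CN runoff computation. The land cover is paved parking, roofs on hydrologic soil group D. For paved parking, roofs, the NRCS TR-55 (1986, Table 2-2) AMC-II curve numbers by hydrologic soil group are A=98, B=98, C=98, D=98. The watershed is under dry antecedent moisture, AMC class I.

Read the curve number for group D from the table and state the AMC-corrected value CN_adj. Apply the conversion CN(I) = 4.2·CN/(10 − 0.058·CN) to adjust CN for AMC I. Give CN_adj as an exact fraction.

CN_adj = 102900/1079 ≈ 95.366

NRCS table: paved parking, roofs, soil group D → CN(II) = 98
Dry (AMC I): CN(I) = 4.2·98/(10 − 0.058·98) = (2058/5)/(1079/250) = 102900/1079 ≈ 95.366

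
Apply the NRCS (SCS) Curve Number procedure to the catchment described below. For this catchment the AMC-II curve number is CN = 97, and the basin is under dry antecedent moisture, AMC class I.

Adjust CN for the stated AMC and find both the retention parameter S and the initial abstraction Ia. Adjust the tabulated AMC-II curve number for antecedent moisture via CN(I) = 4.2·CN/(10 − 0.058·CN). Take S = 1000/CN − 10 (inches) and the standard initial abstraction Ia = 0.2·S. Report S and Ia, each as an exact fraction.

S = 500/679 in ≈ 0.736 in; Ia = 100/679 in ≈ 0.147 in

CN(I) from CN(II)=97: (4.2·97)/(10 − 0.058·97) = 67900/729 ≈ 93.141
Retention S: 1000/CN − 10 with CN=93.141 → S = 500/679 ≈ 0.736 in
Initial abstraction Ia = S/5 = (500/679)/5 = 100/679 ≈ 0.147 in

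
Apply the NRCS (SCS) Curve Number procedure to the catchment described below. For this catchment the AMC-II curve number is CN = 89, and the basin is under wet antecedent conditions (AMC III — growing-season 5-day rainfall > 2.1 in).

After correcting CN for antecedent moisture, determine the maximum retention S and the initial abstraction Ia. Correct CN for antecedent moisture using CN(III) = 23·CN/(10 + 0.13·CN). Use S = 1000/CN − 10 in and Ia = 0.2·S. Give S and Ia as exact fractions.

S = 1100/2047 in ≈ 0.537 in; Ia = 220/2047 in ≈ 0.107 in

CN(III) from CN(II)=89: (23·89)/(10 + 0.13·89) = 204700/2157 ≈ 94.900
Max retention: S = 1000/(204700/2157) − 10 = 1100/2047 in (≈ 0.537 in)
Initial abstraction Ia = S/5 = (1100/2047)/5 = 220/2047 ≈ 0.107 in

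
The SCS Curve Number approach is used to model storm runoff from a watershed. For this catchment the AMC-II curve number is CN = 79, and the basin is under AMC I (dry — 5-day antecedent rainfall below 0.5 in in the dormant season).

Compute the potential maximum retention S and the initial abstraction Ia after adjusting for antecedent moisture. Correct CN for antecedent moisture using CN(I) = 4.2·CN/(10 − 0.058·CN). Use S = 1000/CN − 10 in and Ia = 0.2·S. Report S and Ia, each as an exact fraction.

S = 500/79 in ≈ 6.329 in; Ia = 100/79 in ≈ 1.266 in

CN(I) from CN(II)=79: (4.2·79)/(10 − 0.058·79) = 7900/129 ≈ 61.240
Max retention: S = 1000/(7900/129) − 10 = 500/79 in (≈ 6.329 in)
Ia = 0.2S: 0.2·6.329 = 1.266 in (exactly 100/79)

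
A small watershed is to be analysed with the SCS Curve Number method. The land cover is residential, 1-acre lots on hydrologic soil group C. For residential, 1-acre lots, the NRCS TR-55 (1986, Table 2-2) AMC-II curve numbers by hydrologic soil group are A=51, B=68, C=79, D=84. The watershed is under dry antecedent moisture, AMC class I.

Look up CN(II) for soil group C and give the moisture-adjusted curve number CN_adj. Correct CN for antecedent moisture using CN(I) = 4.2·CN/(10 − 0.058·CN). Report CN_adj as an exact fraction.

CN_adj = 7900/129 ≈ 61.240

NRCS table: residential, 1-acre lots, soil group C → CN(II) = 79
Adjust CN=79 to AMC I: 4.2·79/(10 − 0.058·79) → (1659/5) ÷ (2709/500) = 7900/129 ≈ 61.240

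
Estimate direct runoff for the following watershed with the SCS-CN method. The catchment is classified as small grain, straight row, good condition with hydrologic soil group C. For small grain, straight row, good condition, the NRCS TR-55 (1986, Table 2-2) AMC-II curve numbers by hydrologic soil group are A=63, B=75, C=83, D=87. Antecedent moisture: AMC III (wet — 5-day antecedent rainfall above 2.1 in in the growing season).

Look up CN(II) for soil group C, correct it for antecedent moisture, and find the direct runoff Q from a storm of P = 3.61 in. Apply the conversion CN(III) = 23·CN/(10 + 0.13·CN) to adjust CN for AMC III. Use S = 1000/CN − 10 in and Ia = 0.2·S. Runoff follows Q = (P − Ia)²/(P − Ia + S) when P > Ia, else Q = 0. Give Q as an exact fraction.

NRCS table: small grain, straight row, good condition, soil group C → CN(II) = 83
Adjust CN=83 to AMC III: 23·83/(10 + 0.13·83) → 1909 ÷ (2079/100) = 190900/2079 ≈ 91.823
Retention S: 1000/CN − 10 with CN=91.823 → S = 1700/1909 ≈ 0.891 in
Ia = 0.2·(1700/1909) = 340/1909 in ≈ 0.178 in
Since P=3.610 > Ia=0.178: effective rainfall P−Ia = 655149/190900 in
Q = (655149/190900)²/((655149/190900) + 1700/1909) = (429220212201/36442810000)/(825149/190900) = 429220212201/157520944100 in ≈ 2.725 in

Q = 429220212201/157520944100 in ≈ 2.725 in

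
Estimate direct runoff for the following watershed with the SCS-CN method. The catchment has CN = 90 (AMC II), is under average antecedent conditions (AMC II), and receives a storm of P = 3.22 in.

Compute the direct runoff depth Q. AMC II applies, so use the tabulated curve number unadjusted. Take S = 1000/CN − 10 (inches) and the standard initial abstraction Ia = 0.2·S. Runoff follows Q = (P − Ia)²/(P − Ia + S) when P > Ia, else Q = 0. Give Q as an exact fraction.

Average conditions: CN = 90 (no AMC adjustment).
S = 1000/90 − 10 = 10/9 in ≈ 1.111 in
Ia = 0.2·(10/9) = 2/9 in ≈ 0.222 in
Excess rainfall: 3.220 − 0.222 = 2.998 in; P > Ia so Q > 0
Q = (1349/450)²/((1349/450) + 10/9) = (1819801/202500)/(1849/450) = 1819801/832050 in ≈ 2.187 in

Q = 1819801/832050 in ≈ 2.187 in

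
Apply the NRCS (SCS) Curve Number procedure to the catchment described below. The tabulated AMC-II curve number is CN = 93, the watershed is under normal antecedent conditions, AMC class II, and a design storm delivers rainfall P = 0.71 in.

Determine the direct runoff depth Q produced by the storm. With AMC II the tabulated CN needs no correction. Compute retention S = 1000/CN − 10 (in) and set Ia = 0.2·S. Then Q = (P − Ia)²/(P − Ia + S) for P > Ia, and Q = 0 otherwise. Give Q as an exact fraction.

AMC II — tabulated CN = 93 applies directly.
S = 1000/93 − 10 = 70/93 in ≈ 0.753 in
Ia = 0.2S: 0.2·0.753 = 0.151 in (exactly 14/93)
Since P=0.710 > Ia=0.151: effective rainfall P−Ia = 5203/9300 in
Q = (5203/9300)²/((5203/9300) + 70/93) = (27071209/86490000)/(12203/9300) = 27071209/113487900 in ≈ 0.239 in

Q = 27071209/113487900 in ≈ 0.239 in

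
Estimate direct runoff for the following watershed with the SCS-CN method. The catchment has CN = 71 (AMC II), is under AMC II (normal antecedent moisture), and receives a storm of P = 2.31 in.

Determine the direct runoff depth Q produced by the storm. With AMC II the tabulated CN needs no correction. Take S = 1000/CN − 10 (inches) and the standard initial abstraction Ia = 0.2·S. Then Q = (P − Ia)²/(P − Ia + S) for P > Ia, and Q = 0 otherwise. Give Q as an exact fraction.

CN(II) = 71; AMC II needs no correction.
S = 1000/71 − 10 = 290/71 in ≈ 4.085 in
Ia = 0.2S: 0.2·4.085 = 0.817 in (exactly 58/71)
Excess rainfall: 2.310 − 0.817 = 1.493 in; P > Ia so Q > 0
Runoff Q = (P−Ia)²/(P−Ia+S) = (1.493)²/(1.493+4.085) = 112381201/281167100 ≈ 0.400 in

Q = 112381201/281167100 in ≈ 0.400 in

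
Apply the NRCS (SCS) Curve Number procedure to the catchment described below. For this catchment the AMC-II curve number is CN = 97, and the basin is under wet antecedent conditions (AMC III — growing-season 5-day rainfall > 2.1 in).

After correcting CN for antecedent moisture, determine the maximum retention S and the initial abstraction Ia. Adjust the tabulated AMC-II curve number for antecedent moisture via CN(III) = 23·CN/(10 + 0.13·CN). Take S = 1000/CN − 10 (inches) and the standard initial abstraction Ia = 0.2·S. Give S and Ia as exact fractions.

S = 300/2231 in ≈ 0.134 in; Ia = 60/2231 in ≈ 0.027 in

Wet (AMC III): CN(III) = 23·97/(10 + 0.13·97) = 2231/(2261/100) = 223100/2261 ≈ 98.673
S = 1000/(223100/2261) − 10 = 300/2231 in ≈ 0.134 in
Ia = 0.2·(300/2231) = 60/2231 in ≈ 0.027 in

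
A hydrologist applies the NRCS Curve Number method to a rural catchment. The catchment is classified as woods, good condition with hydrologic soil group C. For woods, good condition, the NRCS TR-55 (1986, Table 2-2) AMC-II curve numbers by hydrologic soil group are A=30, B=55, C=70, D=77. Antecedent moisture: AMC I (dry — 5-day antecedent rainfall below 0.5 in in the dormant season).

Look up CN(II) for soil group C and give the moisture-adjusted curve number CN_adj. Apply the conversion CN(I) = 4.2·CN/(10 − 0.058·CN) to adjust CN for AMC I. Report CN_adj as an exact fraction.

NRCS table: woods, good condition, soil group C → CN(II) = 70
CN(I) from CN(II)=70: (4.2·70)/(10 − 0.058·70) = 4900/99 ≈ 49.495

CN_adj = 4900/99 ≈ 49.495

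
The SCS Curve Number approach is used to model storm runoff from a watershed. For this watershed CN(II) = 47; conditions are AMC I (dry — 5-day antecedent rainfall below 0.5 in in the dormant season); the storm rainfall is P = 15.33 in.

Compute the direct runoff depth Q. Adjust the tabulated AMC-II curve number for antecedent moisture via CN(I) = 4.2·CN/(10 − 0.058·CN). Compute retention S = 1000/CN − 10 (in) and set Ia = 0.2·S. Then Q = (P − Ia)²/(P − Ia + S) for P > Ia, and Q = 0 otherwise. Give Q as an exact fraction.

Q = 966428591041/358584107700 in ≈ 2.695 in

Adjust CN=47 to AMC I: 4.2·47/(10 − 0.058·47) → (987/5) ÷ (3637/500) = 98700/3637 ≈ 27.138
S = 1000/(98700/3637) − 10 = 26500/987 in ≈ 26.849 in
Initial abstraction Ia = S/5 = (26500/987)/5 = 5300/987 ≈ 5.370 in
P − Ia = 15.330 − 5.370 = 983071/98700 ≈ 9.960 in (> 0, runoff occurs)
Q: (983071/98700)² ÷ (3633071/98700) = 966428591041/358584107700 in (≈ 2.695 in)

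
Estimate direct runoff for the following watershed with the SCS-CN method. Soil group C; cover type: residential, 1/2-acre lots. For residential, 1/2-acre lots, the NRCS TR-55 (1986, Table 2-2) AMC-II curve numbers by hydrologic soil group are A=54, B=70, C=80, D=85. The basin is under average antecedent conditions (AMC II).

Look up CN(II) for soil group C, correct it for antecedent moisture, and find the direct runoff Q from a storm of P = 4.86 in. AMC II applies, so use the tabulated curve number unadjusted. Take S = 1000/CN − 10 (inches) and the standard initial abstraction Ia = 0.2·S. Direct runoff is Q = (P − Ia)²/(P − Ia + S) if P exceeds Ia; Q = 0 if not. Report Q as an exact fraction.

NRCS table: residential, 1/2-acre lots, soil group C → CN(II) = 80
CN(II) = 80; AMC II needs no correction.
Max retention: S = 1000/80 − 10 = 5/2 in (≈ 2.500 in)
Ia = 0.2·(5/2) = 1/2 in ≈ 0.500 in
P − Ia = 4.860 − 0.500 = 109/25 ≈ 4.360 in (> 0, runoff occurs)
Runoff Q = (P−Ia)²/(P−Ia+S) = (4.360)²/(4.360+2.500) = 23762/8575 ≈ 2.771 in

Q = 23762/8575 in ≈ 2.771 in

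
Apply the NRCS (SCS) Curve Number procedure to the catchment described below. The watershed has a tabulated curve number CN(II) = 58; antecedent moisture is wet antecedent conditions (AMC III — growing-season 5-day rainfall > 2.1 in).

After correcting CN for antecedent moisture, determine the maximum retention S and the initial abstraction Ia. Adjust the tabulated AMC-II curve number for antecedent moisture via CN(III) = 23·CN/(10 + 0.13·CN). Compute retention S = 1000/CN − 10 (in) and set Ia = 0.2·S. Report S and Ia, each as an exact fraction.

CN(III) from CN(II)=58: (23·58)/(10 + 0.13·58) = 66700/877 ≈ 76.055
Max retention: S = 1000/(66700/877) − 10 = 2100/667 in (≈ 3.148 in)
Ia = 0.2S: 0.2·3.148 = 0.630 in (exactly 420/667)

S = 2100/667 in ≈ 3.148 in; Ia = 420/667 in ≈ 0.630 in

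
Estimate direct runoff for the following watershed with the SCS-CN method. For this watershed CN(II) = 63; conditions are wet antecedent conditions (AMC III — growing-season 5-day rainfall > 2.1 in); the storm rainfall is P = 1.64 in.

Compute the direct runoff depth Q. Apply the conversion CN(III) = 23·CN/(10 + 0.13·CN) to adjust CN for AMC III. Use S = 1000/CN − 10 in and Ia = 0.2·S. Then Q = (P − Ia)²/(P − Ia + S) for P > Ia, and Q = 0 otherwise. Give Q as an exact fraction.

Wet (AMC III): CN(III) = 23·63/(10 + 0.13·63) = 1449/(1819/100) = 144900/1819 ≈ 79.659
Retention S: 1000/CN − 10 with CN=79.659 → S = 3700/1449 ≈ 2.553 in
Initial abstraction Ia = S/5 = (3700/1449)/5 = 740/1449 ≈ 0.511 in
Excess rainfall: 1.640 − 0.511 = 1.129 in; P > Ia so Q > 0
Q: (40909/36225)² ÷ (133409/36225) = 1673546281/4832741025 in (≈ 0.346 in)

Q = 1673546281/4832741025 in ≈ 0.346 in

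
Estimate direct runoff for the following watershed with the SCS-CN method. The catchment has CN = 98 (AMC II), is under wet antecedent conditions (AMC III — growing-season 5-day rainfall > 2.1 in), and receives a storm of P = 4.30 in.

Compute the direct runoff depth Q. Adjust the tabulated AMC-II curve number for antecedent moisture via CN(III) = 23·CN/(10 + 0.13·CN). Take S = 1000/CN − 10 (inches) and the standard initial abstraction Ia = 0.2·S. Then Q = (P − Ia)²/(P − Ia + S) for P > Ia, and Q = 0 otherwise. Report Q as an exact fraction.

CN(III) from CN(II)=98: (23·98)/(10 + 0.13·98) = 112700/1137 ≈ 99.120
S = 1000/(112700/1137) − 10 = 100/1127 in ≈ 0.089 in
Ia = 0.2·(100/1127) = 20/1127 in ≈ 0.018 in
Excess rainfall: 4.300 − 0.018 = 4.282 in; P > Ia so Q > 0
Q = (48261/11270)²/((48261/11270) + 100/1127) = (2329124121/127012900)/(49261/11270) = 2329124121/555171470 in ≈ 4.195 in

Q = 2329124121/555171470 in ≈ 4.195 in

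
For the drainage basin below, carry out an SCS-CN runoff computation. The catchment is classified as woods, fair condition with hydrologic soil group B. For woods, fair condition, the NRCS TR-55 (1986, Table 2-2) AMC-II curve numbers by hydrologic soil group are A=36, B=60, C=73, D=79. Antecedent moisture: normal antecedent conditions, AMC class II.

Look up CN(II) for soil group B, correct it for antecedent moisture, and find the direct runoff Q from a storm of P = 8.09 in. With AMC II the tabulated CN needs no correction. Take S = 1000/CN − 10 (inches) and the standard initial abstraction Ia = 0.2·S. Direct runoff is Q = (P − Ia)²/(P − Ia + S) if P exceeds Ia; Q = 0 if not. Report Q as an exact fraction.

NRCS table: woods, fair condition, soil group B → CN(II) = 60
Average conditions: CN = 60 (no AMC adjustment).
Retention S: 1000/CN − 10 with CN=60.000 → S = 20/3 ≈ 6.667 in
Ia = 0.2S: 0.2·6.667 = 1.333 in (exactly 4/3)
P − Ia = 8.090 − 1.333 = 2027/300 ≈ 6.757 in (> 0, runoff occurs)
Q = (2027/300)²/((2027/300) + 20/3) = (4108729/90000)/(4027/300) = 4108729/1208100 in ≈ 3.401 in

Q = 4108729/1208100 in ≈ 3.401 in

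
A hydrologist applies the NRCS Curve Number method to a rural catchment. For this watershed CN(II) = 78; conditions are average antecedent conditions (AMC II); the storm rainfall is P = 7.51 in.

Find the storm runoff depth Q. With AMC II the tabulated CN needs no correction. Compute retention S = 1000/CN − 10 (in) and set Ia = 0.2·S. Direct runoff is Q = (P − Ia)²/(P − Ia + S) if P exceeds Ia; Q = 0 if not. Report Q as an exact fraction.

Q = 733813921/148547100 in ≈ 4.940 in

AMC II — tabulated CN = 78 applies directly.
Max retention: S = 1000/78 − 10 = 110/39 in (≈ 2.821 in)
Ia = 0.2·(110/39) = 22/39 in ≈ 0.564 in
Excess rainfall: 7.510 − 0.564 = 6.946 in; P > Ia so Q > 0
Q: (27089/3900)² ÷ (38089/3900) = 733813921/148547100 in (≈ 4.940 in)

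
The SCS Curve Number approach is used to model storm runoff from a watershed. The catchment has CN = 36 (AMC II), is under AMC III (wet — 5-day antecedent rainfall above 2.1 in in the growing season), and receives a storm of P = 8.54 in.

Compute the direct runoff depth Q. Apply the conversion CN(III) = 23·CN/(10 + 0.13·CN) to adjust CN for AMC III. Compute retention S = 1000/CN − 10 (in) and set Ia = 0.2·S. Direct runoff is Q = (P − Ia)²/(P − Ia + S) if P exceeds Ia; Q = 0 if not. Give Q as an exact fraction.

Q = 5240167321/1577226150 in ≈ 3.322 in

Wet (AMC III): CN(III) = 23·36/(10 + 0.13·36) = 828/(367/25) = 20700/367 ≈ 56.403
Retention S: 1000/CN − 10 with CN=56.403 → S = 1600/207 ≈ 7.729 in
Initial abstraction Ia = S/5 = (1600/207)/5 = 320/207 ≈ 1.546 in
Since P=8.540 > Ia=1.546: effective rainfall P−Ia = 72389/10350 in
Q: (72389/10350)² ÷ (152389/10350) = 5240167321/1577226150 in (≈ 3.322 in)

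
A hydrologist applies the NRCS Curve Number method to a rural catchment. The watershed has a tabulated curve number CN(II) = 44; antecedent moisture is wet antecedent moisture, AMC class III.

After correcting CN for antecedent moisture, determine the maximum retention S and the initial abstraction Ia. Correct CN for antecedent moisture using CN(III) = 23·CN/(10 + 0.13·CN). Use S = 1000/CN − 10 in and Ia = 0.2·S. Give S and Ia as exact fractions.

Adjust CN=44 to AMC III: 23·44/(10 + 0.13·44) → 1012 ÷ (393/25) = 25300/393 ≈ 64.377
S = 1000/(25300/393) − 10 = 1400/253 in ≈ 5.534 in
Ia = 0.2·(1400/253) = 280/253 in ≈ 1.107 in

S = 1400/253 in ≈ 5.534 in; Ia = 280/253 in ≈ 1.107 in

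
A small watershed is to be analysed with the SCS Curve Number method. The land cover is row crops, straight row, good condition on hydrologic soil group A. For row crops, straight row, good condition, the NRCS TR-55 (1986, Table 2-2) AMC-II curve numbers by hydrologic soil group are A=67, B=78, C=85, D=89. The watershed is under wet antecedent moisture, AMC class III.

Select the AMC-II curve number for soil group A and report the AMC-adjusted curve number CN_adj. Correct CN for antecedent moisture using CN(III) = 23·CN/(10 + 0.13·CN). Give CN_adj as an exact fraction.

NRCS table: row crops, straight row, good condition, soil group A → CN(II) = 67
Adjust CN=67 to AMC III: 23·67/(10 + 0.13·67) → 1541 ÷ (1871/100) = 154100/1871 ≈ 82.362

CN_adj = 154100/1871 ≈ 82.362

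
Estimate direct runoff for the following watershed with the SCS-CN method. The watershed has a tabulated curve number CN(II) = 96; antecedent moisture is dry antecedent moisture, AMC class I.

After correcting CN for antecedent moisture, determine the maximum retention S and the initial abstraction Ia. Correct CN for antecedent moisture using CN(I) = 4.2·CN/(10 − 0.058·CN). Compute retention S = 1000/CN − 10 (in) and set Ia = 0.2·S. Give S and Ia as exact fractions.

S = 125/126 in ≈ 0.992 in; Ia = 25/126 in ≈ 0.198 in

Adjust CN=96 to AMC I: 4.2·96/(10 − 0.058·96) → (2016/5) ÷ (554/125) = 25200/277 ≈ 90.975
S = 1000/(25200/277) − 10 = 125/126 in ≈ 0.992 in
Initial abstraction Ia = S/5 = (125/126)/5 = 25/126 ≈ 0.198 in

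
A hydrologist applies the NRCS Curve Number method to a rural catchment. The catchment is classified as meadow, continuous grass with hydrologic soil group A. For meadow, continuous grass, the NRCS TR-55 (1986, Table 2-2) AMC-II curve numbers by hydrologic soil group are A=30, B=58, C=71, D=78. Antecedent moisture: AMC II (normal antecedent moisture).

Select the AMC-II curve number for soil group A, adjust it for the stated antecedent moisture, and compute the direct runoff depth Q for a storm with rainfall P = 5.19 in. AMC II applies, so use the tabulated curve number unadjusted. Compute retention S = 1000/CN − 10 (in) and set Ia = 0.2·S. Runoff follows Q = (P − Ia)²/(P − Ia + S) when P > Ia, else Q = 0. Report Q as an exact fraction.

NRCS table: meadow, continuous grass, soil group A → CN(II) = 30
CN(II) = 30; AMC II needs no correction.
S = 1000/30 − 10 = 70/3 in ≈ 23.333 in
Initial abstraction Ia = S/5 = (70/3)/5 = 14/3 ≈ 4.667 in
Excess rainfall: 5.190 − 4.667 = 0.523 in; P > Ia so Q > 0
Q = (157/300)²/((157/300) + 70/3) = (24649/90000)/(7157/300) = 24649/2147100 in ≈ 0.011 in

Q = 24649/2147100 in ≈ 0.011 in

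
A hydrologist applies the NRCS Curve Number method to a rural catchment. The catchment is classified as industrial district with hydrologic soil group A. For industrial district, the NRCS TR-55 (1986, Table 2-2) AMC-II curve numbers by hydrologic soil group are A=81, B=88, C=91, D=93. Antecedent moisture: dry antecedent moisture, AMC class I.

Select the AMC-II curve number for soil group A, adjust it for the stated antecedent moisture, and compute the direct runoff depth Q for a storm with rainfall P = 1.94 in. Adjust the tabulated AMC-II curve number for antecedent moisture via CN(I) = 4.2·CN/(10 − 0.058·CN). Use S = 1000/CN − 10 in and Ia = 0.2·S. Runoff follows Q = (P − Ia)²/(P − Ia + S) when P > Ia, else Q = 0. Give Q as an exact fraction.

Q = 4899580009/46351994850 in ≈ 0.106 in

NRCS table: industrial district, soil group A → CN(II) = 81
CN(I) from CN(II)=81: (4.2·81)/(10 − 0.058·81) = 170100/2651 ≈ 64.164
S = 1000/(170100/2651) − 10 = 9500/1701 in ≈ 5.585 in
Initial abstraction Ia = S/5 = (9500/1701)/5 = 1900/1701 ≈ 1.117 in
Excess rainfall: 1.940 − 1.117 = 0.823 in; P > Ia so Q > 0
Runoff Q = (P−Ia)²/(P−Ia+S) = (0.823)²/(0.823+5.585) = 4899580009/46351994850 ≈ 0.106 in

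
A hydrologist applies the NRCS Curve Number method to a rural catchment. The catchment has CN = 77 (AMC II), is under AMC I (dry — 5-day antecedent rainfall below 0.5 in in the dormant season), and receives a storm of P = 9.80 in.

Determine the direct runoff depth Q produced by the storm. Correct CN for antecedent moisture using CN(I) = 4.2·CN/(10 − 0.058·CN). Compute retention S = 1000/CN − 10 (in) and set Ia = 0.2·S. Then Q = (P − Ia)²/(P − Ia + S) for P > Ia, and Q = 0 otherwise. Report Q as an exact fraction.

Dry (AMC I): CN(I) = 4.2·77/(10 − 0.058·77) = (1617/5)/(2767/500) = 161700/2767 ≈ 58.439
Retention S: 1000/CN − 10 with CN=58.439 → S = 11500/1617 ≈ 7.112 in
Initial abstraction Ia = S/5 = (11500/1617)/5 = 2300/1617 ≈ 1.422 in
Since P=9.800 > Ia=1.422: effective rainfall P−Ia = 67733/8085 in
Q: (67733/8085)² ÷ (125233/8085) = 4587759289/1012508805 in (≈ 4.531 in)

Q = 4587759289/1012508805 in ≈ 4.531 in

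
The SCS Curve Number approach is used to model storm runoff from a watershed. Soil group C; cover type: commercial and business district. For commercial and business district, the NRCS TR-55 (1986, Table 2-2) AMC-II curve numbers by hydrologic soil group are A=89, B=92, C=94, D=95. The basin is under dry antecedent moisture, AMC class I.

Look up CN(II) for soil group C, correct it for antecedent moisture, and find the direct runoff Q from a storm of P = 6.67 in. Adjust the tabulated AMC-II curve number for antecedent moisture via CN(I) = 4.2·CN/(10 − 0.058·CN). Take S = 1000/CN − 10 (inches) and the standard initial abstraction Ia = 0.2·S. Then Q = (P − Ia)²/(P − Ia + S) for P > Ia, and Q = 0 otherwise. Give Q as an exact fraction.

Q = 43866370249/8535674700 in ≈ 5.139 in

NRCS table: commercial and business district, soil group C → CN(II) = 94
Dry (AMC I): CN(I) = 4.2·94/(10 − 0.058·94) = (1974/5)/(1137/250) = 32900/379 ≈ 86.807
Max retention: S = 1000/(32900/379) − 10 = 500/329 in (≈ 1.520 in)
Ia = 0.2·(500/329) = 100/329 in ≈ 0.304 in
Excess rainfall: 6.670 − 0.304 = 6.366 in; P > Ia so Q > 0
Q: (209443/32900)² ÷ (259443/32900) = 43866370249/8535674700 in (≈ 5.139 in)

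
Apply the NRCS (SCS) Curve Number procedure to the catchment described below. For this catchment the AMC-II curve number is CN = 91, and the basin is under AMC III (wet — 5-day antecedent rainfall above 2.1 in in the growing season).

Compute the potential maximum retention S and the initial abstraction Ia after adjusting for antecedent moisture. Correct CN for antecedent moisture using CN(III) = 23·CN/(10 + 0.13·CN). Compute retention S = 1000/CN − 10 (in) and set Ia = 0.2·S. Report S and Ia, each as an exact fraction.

S = 900/2093 in ≈ 0.430 in; Ia = 180/2093 in ≈ 0.086 in

Wet (AMC III): CN(III) = 23·91/(10 + 0.13·91) = 2093/(2183/100) = 209300/2183 ≈ 95.877
Retention S: 1000/CN − 10 with CN=95.877 → S = 900/2093 ≈ 0.430 in
Ia = 0.2S: 0.2·0.430 = 0.086 in (exactly 180/2093)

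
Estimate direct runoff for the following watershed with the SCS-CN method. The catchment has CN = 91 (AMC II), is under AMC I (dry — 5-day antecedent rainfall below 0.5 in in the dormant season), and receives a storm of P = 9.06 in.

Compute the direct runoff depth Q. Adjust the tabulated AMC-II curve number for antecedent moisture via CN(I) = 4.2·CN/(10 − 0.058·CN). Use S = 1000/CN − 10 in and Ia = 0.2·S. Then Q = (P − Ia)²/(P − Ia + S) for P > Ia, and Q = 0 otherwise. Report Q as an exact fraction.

Q = 8315068969/1233518650 in ≈ 6.741 in

Dry (AMC I): CN(I) = 4.2·91/(10 − 0.058·91) = (1911/5)/(2361/500) = 63700/787 ≈ 80.940
S = 1000/(63700/787) − 10 = 1500/637 in ≈ 2.355 in
Ia = 0.2·(1500/637) = 300/637 in ≈ 0.471 in
Excess rainfall: 9.060 − 0.471 = 8.589 in; P > Ia so Q > 0
Q = (273561/31850)²/((273561/31850) + 1500/637) = (74835620721/1014422500)/(348561/31850) = 8315068969/1233518650 in ≈ 6.741 in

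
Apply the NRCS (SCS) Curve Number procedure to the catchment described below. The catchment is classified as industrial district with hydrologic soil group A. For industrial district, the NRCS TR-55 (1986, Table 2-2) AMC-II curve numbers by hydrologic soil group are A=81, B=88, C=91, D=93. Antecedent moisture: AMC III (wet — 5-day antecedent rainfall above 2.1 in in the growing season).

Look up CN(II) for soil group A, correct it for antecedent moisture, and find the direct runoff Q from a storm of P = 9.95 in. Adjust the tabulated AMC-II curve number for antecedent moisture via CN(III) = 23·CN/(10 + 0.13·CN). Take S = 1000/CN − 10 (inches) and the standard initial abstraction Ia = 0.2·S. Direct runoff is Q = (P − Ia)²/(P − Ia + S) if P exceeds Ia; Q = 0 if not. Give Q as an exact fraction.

Q = 131868480769/14946364620 in ≈ 8.823 in

NRCS table: industrial district, soil group A → CN(II) = 81
Wet (AMC III): CN(III) = 23·81/(10 + 0.13·81) = 1863/(2053/100) = 186300/2053 ≈ 90.745
Max retention: S = 1000/(186300/2053) − 10 = 1900/1863 in (≈ 1.020 in)
Ia = 0.2·(1900/1863) = 380/1863 in ≈ 0.204 in
P − Ia = 9.950 − 0.204 = 363137/37260 ≈ 9.746 in (> 0, runoff occurs)
Q: (363137/37260)² ÷ (401137/37260) = 131868480769/14946364620 in (≈ 8.823 in)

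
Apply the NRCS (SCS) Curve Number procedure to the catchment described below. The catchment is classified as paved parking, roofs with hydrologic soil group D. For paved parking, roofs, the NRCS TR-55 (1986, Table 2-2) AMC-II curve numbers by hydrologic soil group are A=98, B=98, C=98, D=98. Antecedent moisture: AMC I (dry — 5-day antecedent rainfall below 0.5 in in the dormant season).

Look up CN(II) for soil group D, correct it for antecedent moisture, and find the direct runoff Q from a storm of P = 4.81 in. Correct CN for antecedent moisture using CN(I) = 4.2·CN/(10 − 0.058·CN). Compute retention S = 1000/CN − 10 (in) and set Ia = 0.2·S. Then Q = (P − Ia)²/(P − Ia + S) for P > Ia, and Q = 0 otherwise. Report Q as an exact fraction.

Q = 235175532601/55046252100 in ≈ 4.272 in

NRCS table: paved parking, roofs, soil group D → CN(II) = 98
Dry (AMC I): CN(I) = 4.2·98/(10 − 0.058·98) = (2058/5)/(1079/250) = 102900/1079 ≈ 95.366
S = 1000/(102900/1079) − 10 = 500/1029 in ≈ 0.486 in
Ia = 0.2·(500/1029) = 100/1029 in ≈ 0.097 in
Since P=4.810 > Ia=0.097: effective rainfall P−Ia = 484949/102900 in
Q: (484949/102900)² ÷ (534949/102900) = 235175532601/55046252100 in (≈ 4.272 in)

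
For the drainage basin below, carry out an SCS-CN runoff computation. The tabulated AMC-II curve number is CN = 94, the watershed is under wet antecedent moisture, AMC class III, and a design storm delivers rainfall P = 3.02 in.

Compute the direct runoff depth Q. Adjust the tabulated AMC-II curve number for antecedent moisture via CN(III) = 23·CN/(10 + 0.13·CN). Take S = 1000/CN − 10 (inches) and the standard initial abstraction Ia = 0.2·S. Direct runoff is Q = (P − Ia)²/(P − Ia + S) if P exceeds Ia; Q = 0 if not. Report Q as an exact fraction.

Wet (AMC III): CN(III) = 23·94/(10 + 0.13·94) = 2162/(1111/50) = 108100/1111 ≈ 97.300
S = 1000/(108100/1111) − 10 = 300/1081 in ≈ 0.278 in
Ia = 0.2·(300/1081) = 60/1081 in ≈ 0.056 in
Excess rainfall: 3.020 − 0.056 = 2.964 in; P > Ia so Q > 0
Q = (160231/54050)²/((160231/54050) + 300/1081) = (25673973361/2921402500)/(175231/54050) = 25673973361/9471235550 in ≈ 2.711 in

Q = 25673973361/9471235550 in ≈ 2.711 in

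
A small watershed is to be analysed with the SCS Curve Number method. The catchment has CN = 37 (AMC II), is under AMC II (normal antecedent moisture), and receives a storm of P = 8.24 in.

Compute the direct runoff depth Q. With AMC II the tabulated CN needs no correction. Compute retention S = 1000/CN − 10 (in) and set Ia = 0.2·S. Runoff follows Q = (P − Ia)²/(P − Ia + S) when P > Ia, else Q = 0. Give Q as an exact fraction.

AMC II — tabulated CN = 37 applies directly.
Retention S: 1000/CN − 10 with CN=37.000 → S = 630/37 ≈ 17.027 in
Initial abstraction Ia = S/5 = (630/37)/5 = 126/37 ≈ 3.405 in
P − Ia = 8.240 − 3.405 = 4472/925 ≈ 4.835 in (> 0, runoff occurs)
Runoff Q = (P−Ia)²/(P−Ia+S) = (4.835)²/(4.835+17.027) = 9999392/9352675 ≈ 1.069 in

Q = 9999392/9352675 in ≈ 1.069 in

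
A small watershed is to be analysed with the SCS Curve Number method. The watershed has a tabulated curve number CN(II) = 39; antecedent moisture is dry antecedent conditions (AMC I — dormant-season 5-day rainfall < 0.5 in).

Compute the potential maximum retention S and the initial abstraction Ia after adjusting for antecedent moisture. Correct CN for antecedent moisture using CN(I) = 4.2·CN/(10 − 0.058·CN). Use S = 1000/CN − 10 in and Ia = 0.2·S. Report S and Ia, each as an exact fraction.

S = 30500/819 in ≈ 37.241 in; Ia = 6100/819 in ≈ 7.448 in

CN(I) from CN(II)=39: (4.2·39)/(10 − 0.058·39) = 81900/3869 ≈ 21.168
Max retention: S = 1000/(81900/3869) − 10 = 30500/819 in (≈ 37.241 in)
Ia = 0.2S: 0.2·37.241 = 7.448 in (exactly 6100/819)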